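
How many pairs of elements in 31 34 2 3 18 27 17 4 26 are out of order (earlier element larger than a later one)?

Count, for each position, how many later elements it exceeds:
31: 7
34: 7
2: 0
3: 0
18: 2
27: 3
17: 1
4: 0
26: 0
Sum: 7 + 7 + 0 + 0 + 2 + 3 + 1 + 0 + 0 = 20

20 out-of-order pairs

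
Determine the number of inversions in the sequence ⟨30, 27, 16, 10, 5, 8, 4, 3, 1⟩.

35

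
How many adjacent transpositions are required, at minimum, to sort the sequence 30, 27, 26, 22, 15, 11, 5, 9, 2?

Adjacent swaps: 35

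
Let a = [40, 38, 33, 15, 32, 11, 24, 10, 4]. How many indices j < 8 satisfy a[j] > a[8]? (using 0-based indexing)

8 such elements

The element at index 8 is 4.
Elements before it: 40, 38, 33, 15, 32, 11, 24, 10
Those larger than 4: 40, 38, 33, 15, 32, 11, 24, 10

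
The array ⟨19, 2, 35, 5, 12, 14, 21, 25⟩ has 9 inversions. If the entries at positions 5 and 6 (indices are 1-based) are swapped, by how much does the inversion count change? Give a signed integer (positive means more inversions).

Positions 5 and 6 hold 12 and 14; after swapping, the array is [19, 2, 35, 5, 14, 12, 21, 25].
Sweep left to right; for each value list the smaller values that follow it:
19: 4
2: 0
35: 5
5: 0
14: 1
12: 0
21: 0
25: 0
Sum: 4 + 0 + 5 + 0 + 1 + 0 + 0 + 0 = 10
Change: 10 − 9 = +1

+1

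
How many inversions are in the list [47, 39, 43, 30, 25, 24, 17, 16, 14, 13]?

44 out-of-order pairs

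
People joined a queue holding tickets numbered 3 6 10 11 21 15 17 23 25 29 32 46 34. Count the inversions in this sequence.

3

Sweep left to right; for each value list the smaller values that follow it:
3: 0
6: 0
10: 0
11: 0
21: 2
15: 0
17: 0
23: 0
25: 0
29: 0
32: 0
46: 1
34: 0
Sum: 0 + 0 + 0 + 0 + 2 + 0 + 0 + 0 + 0 + 0 + 0 + 1 + 0 = 3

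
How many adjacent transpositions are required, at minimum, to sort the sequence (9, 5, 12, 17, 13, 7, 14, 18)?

7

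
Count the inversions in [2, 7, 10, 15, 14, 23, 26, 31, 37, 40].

For each element, count later entries that are smaller:
2 → none → 0
7 → none → 0
10 → none → 0
15 → 14 → 1
14 → none → 0
23 → none → 0
26 → none → 0
31 → none → 0
37 → none → 0
40 → none → 0
Sum: 0 + 0 + 0 + 1 + 0 + 0 + 0 + 0 + 0 + 0 = 1

1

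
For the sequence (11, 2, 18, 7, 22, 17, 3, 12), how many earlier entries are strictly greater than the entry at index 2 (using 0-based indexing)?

0 such elements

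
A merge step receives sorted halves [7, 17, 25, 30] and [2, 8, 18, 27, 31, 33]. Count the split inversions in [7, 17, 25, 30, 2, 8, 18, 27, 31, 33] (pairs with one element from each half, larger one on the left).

Take each right-half value and tally the left-half values above it:
r = 2: 7, 17, 25, 30 → 4
r = 8: 17, 25, 30 → 3
r = 18: 25, 30 → 2
r = 27: 30 → 1
r = 31: none → 0
r = 33: none → 0
Cross-inversions: 4 + 3 + 2 + 1 + 0 + 0 = 10

10 split inversions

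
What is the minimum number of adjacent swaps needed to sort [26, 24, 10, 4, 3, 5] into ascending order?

Minimum adjacent swaps = number of inversions (each swap of adjacent out-of-order elements removes one inversion and no swap can remove more).
Count inversions — for each element, later elements that are smaller:
26: 24, 10, 4, 3, 5 → 5
24: 10, 4, 3, 5 → 4
10: 4, 3, 5 → 3
4: 3 → 1
3: none → 0
5: none → 0
Total inversions: 5 + 4 + 3 + 1 + 0 + 0 = 13

13 adjacent swaps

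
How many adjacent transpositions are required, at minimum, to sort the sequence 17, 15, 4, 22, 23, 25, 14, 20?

11 swaps

Each adjacent swap fixes exactly one inversion, so the minimum swap count equals the number of inversions.
Count inversions — for each element, later elements that are smaller:
17: 15, 4, 14 → 3
15: 4, 14 → 2
4: none → 0
22: 14, 20 → 2
23: 14, 20 → 2
25: 14, 20 → 2
14: none → 0
20: none → 0
Total inversions: 3 + 2 + 0 + 2 + 2 + 2 + 0 + 0 = 11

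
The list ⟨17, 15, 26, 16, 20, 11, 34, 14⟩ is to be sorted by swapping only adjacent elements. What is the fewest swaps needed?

15 adjacent swaps

Minimum adjacent swaps = number of inversions (each swap of adjacent out-of-order elements removes one inversion and no swap can remove more).
Count inversions — for each element, later elements that are smaller:
17: 15, 16, 11, 14 → 4
15: 11, 14 → 2
26: 16, 20, 11, 14 → 4
16: 11, 14 → 2
20: 11, 14 → 2
11: none → 0
34: 14 → 1
14: none → 0
Total inversions: 4 + 2 + 4 + 2 + 2 + 0 + 1 + 0 = 15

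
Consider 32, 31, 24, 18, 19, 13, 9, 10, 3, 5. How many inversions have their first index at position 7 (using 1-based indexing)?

2

The element at index 7 is 9.
Elements after it: 10, 3, 5
Those smaller than 9: 3, 5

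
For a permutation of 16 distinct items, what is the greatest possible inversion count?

120

The maximum occurs when the array is in strictly decreasing order: every one of the C(16, 2) pairs is inverted.
C(16, 2) = 16·15/2 = 120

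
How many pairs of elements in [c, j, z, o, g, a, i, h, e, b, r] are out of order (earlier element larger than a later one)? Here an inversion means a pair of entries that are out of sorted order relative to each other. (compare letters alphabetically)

Element-by-element contributions:
c: 2
j: 6
z: 8
o: 6
g: 3
a: 0
i: 3
h: 2
e: 1
b: 0
r: 0
Sum: 2 + 6 + 8 + 6 + 3 + 0 + 3 + 2 + 1 + 0 + 0 = 31

31 out-of-order pairs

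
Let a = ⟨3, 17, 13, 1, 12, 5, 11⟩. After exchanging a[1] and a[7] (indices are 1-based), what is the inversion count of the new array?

15 inversions

Positions 1 and 7 hold 3 and 11; after swapping, the array is [11, 17, 13, 1, 12, 5, 3].
Sweep left to right; for each value list the smaller values that follow it:
11 → 1, 5, 3 → 3
17 → 13, 1, 12, 5, 3 → 5
13 → 1, 12, 5, 3 → 4
1 → none → 0
12 → 5, 3 → 2
5 → 3 → 1
3 → none → 0
Sum: 3 + 5 + 4 + 0 + 2 + 1 + 0 = 15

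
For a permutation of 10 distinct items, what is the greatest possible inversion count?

The maximum occurs when the array is in strictly decreasing order: every one of the C(10, 2) pairs is inverted.
C(10, 2) = 10·9/2 = 45

45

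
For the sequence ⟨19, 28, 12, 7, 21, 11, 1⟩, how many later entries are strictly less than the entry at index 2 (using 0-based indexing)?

3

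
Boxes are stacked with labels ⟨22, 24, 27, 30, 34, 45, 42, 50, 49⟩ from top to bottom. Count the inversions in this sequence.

2

Sweep left to right; for each value list the smaller values that follow it:
22 → none → 0
24 → none → 0
27 → none → 0
30 → none → 0
34 → none → 0
45 → 42 → 1
42 → none → 0
50 → 49 → 1
49 → none → 0
Sum: 0 + 0 + 0 + 0 + 0 + 1 + 0 + 1 + 0 = 2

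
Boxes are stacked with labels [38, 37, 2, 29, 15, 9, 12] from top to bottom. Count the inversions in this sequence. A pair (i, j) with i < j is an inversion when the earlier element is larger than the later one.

16 inversions

Sweep left to right; for each value list the smaller values that follow it:
38: 6
37: 5
2: 0
29: 3
15: 2
9: 0
12: 0
Sum: 6 + 5 + 0 + 3 + 2 + 0 + 0 = 16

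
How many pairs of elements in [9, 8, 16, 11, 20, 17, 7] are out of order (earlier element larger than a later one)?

9

Inversion pairs (indices are 1-based):
(1,2): 9 > 8
(1,7): 9 > 7
(2,7): 8 > 7
(3,4): 16 > 11
(3,7): 16 > 7
(4,7): 11 > 7
(5,6): 20 > 17
(5,7): 20 > 7
(6,7): 17 > 7
That's 9 pairs.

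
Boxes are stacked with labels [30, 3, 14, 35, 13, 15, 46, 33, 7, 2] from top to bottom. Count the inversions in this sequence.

Sweep left to right; for each value list the smaller values that follow it:
30: 6
3: 1
14: 3
35: 5
13: 2
15: 2
46: 3
33: 2
7: 1
2: 0
Sum: 6 + 1 + 3 + 5 + 2 + 2 + 3 + 2 + 1 + 0 = 25

25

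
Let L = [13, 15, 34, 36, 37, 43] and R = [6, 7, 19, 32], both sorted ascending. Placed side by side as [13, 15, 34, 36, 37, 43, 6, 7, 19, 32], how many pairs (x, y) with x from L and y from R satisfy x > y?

Take each right-half value and tally the left-half values above it:
r = 6: 13, 15, 34, 36, 37, 43 → 6
r = 7: 13, 15, 34, 36, 37, 43 → 6
r = 19: 34, 36, 37, 43 → 4
r = 32: 34, 36, 37, 43 → 4
Cross-inversions: 6 + 6 + 4 + 4 = 20

20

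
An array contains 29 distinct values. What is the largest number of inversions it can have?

406

The maximum occurs when the array is in strictly decreasing order: every one of the C(29, 2) pairs is inverted.
C(29, 2) = 29·28/2 = 406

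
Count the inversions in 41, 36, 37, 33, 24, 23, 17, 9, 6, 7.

Count, for each position, how many later elements it exceeds:
41 → 36, 37, 33, 24, 23, 17, 9, 6, 7 → 9
36 → 33, 24, 23, 17, 9, 6, 7 → 7
37 → 33, 24, 23, 17, 9, 6, 7 → 7
33 → 24, 23, 17, 9, 6, 7 → 6
24 → 23, 17, 9, 6, 7 → 5
23 → 17, 9, 6, 7 → 4
17 → 9, 6, 7 → 3
9 → 6, 7 → 2
6 → none → 0
7 → none → 0
Sum: 9 + 7 + 7 + 6 + 5 + 4 + 3 + 2 + 0 + 0 = 43

Inversions: 43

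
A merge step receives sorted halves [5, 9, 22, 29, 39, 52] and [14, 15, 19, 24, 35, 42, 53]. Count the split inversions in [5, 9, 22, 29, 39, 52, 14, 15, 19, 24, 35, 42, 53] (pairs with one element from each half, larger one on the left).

18 cross-inversions

Count, for every r in R, how many entries of L exceed r:
r = 14: 22, 29, 39, 52 → 4
r = 15: 22, 29, 39, 52 → 4
r = 19: 22, 29, 39, 52 → 4
r = 24: 29, 39, 52 → 3
r = 35: 39, 52 → 2
r = 42: 52 → 1
r = 53: none → 0
Cross-inversions: 4 + 4 + 4 + 3 + 2 + 1 + 0 = 18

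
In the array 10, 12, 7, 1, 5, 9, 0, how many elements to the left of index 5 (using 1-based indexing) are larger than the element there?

The element at index 5 is 5.
Elements before it: 10, 12, 7, 1
Those larger than 5: 10, 12, 7

3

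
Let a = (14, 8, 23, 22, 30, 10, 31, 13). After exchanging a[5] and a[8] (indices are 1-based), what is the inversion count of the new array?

Positions 5 and 8 hold 30 and 13; after swapping, the array is [14, 8, 23, 22, 13, 10, 31, 30].
Sweep left to right; for each value list the smaller values that follow it:
14 → 8, 13, 10 → 3
8 → none → 0
23 → 22, 13, 10 → 3
22 → 13, 10 → 2
13 → 10 → 1
10 → none → 0
31 → 30 → 1
30 → none → 0
Sum: 3 + 0 + 3 + 2 + 1 + 0 + 1 + 0 = 10

10 inversions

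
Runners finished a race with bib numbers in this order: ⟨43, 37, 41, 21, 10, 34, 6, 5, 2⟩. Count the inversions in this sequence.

Sweep left to right; for each value list the smaller values that follow it:
43 → 37, 41, 21, 10, 34, 6, 5, 2 → 8
37 → 21, 10, 34, 6, 5, 2 → 6
41 → 21, 10, 34, 6, 5, 2 → 6
21 → 10, 6, 5, 2 → 4
10 → 6, 5, 2 → 3
34 → 6, 5, 2 → 3
6 → 5, 2 → 2
5 → 2 → 1
2 → none → 0
Sum: 8 + 6 + 6 + 4 + 3 + 3 + 2 + 1 + 0 = 33

Inversions: 33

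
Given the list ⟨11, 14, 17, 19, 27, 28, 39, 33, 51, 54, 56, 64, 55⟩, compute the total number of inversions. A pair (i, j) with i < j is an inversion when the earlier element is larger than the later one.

Sweep left to right; for each value list the smaller values that follow it:
11 → none → 0
14 → none → 0
17 → none → 0
19 → none → 0
27 → none → 0
28 → none → 0
39 → 33 → 1
33 → none → 0
51 → none → 0
54 → none → 0
56 → 55 → 1
64 → 55 → 1
55 → none → 0
Sum: 0 + 0 + 0 + 0 + 0 + 0 + 1 + 0 + 0 + 0 + 1 + 1 + 0 = 3

There are 3 inversions.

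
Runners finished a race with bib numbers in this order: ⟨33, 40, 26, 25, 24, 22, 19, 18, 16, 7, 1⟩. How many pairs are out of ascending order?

54

Sweep left to right; for each value list the smaller values that follow it:
33: 9
40: 9
26: 8
25: 7
24: 6
22: 5
19: 4
18: 3
16: 2
7: 1
1: 0
Sum: 9 + 9 + 8 + 7 + 6 + 5 + 4 + 3 + 2 + 1 + 0 = 54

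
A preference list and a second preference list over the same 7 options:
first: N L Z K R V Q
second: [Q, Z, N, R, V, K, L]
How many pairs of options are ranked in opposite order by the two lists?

13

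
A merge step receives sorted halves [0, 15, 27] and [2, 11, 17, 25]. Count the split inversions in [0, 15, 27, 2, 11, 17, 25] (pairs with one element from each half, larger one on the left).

For each element r of the right run, count left-run elements greater than r:
r = 2: 15, 27 → 2
r = 11: 15, 27 → 2
r = 17: 27 → 1
r = 25: 27 → 1
Cross-inversions: 2 + 2 + 1 + 1 = 6

6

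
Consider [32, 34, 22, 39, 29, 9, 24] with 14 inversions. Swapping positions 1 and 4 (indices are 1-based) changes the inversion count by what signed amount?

+3

Positions 1 and 4 hold 32 and 39; after swapping, the array is [39, 34, 22, 32, 29, 9, 24].
Element-by-element contributions:
39: 6
34: 5
22: 1
32: 3
29: 2
9: 0
24: 0
Sum: 6 + 5 + 1 + 3 + 2 + 0 + 0 = 17
Change: 17 − 14 = +3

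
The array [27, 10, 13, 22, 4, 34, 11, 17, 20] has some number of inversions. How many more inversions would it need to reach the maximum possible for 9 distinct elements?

19

Maximum inversions for 9 distinct elements is C(9, 2) = 9·8/2 = 36.
Current inversions — for each element, count later smaller elements:
27: 7
10: 1
13: 2
22: 4
4: 0
34: 3
11: 0
17: 0
20: 0
Current total: 7 + 1 + 2 + 4 + 0 + 3 + 0 + 0 + 0 = 17
Shortfall: 36 − 17 = 19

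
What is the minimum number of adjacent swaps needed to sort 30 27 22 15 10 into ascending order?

The minimum number of adjacent swaps to sort an array equals its inversion count, since every such swap removes exactly one inversion.
Count inversions — for each element, later elements that are smaller:
30: 27, 22, 15, 10 → 4
27: 22, 15, 10 → 3
22: 15, 10 → 2
15: 10 → 1
10: none → 0
Total inversions: 4 + 3 + 2 + 1 + 0 = 10

10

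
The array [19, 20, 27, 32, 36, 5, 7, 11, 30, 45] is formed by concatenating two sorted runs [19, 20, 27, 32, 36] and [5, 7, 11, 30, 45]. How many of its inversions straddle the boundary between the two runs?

Cross-inversions: 17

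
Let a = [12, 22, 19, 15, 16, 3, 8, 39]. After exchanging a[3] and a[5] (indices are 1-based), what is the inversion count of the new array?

There are 14 inversions.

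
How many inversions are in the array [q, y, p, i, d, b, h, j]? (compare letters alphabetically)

For each element, count later entries that are smaller:
q → p, i, d, b, h, j → 6
y → p, i, d, b, h, j → 6
p → i, d, b, h, j → 5
i → d, b, h → 3
d → b → 1
b → none → 0
h → none → 0
j → none → 0
Sum: 6 + 6 + 5 + 3 + 1 + 0 + 0 + 0 = 21

There are 21 inversions.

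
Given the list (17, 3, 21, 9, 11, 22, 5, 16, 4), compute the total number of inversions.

Sweep left to right; for each value list the smaller values that follow it:
17 → 3, 9, 11, 5, 16, 4 → 6
3 → none → 0
21 → 9, 11, 5, 16, 4 → 5
9 → 5, 4 → 2
11 → 5, 4 → 2
22 → 5, 16, 4 → 3
5 → 4 → 1
16 → 4 → 1
4 → none → 0
Sum: 6 + 0 + 5 + 2 + 2 + 3 + 1 + 1 + 0 = 20

20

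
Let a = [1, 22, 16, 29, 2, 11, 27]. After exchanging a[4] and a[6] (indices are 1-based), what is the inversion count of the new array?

Positions 4 and 6 hold 29 and 11; after swapping, the array is [1, 22, 16, 11, 2, 29, 27].
Element-by-element contributions:
1 → none → 0
22 → 16, 11, 2 → 3
16 → 11, 2 → 2
11 → 2 → 1
2 → none → 0
29 → 27 → 1
27 → none → 0
Sum: 0 + 3 + 2 + 1 + 0 + 1 + 0 = 7

7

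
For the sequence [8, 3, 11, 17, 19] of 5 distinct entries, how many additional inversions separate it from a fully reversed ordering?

Maximum inversions for 5 distinct elements is C(5, 2) = 5·4/2 = 10.
Current inversions — for each element, count later smaller elements:
8: 1
3: 0
11: 0
17: 0
19: 0
Current total: 1 + 0 + 0 + 0 + 0 = 1
Shortfall: 10 − 1 = 9

9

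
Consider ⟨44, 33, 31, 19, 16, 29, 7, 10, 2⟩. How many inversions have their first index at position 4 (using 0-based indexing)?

3 such elements

The element at index 4 is 16.
Elements after it: 29, 7, 10, 2
Those smaller than 16: 7, 10, 2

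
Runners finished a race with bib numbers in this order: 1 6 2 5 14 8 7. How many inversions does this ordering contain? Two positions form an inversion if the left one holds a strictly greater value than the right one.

5 out-of-order pairs

Out-of-order index pairs (1-indexed):
(2,3): 6 > 2
(2,4): 6 > 5
(5,6): 14 > 8
(5,7): 14 > 7
(6,7): 8 > 7
That's 5 pairs.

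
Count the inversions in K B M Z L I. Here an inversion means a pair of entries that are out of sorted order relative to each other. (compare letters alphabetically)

7

Element-by-element contributions:
K: 2
B: 0
M: 2
Z: 2
L: 1
I: 0
Sum: 2 + 0 + 2 + 2 + 1 + 0 = 7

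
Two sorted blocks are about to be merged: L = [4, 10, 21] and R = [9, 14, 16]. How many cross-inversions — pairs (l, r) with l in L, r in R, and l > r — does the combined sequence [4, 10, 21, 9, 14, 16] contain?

For each element r of the right run, count left-run elements greater than r:
r = 9: 10, 21 → 2
r = 14: 21 → 1
r = 16: 21 → 1
Cross-inversions: 2 + 1 + 1 = 4

There are 4 split inversions.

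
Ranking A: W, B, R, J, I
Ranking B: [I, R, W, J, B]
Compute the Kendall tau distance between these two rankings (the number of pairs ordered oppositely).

7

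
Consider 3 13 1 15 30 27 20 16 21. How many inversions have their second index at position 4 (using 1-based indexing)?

0

The element at index 4 is 15.
Elements before it: 3, 13, 1
None of them are larger than 15.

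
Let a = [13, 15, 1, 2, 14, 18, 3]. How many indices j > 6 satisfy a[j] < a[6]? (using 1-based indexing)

1 such element

The element at index 6 is 18.
Elements after it: 3
Those smaller than 18: 3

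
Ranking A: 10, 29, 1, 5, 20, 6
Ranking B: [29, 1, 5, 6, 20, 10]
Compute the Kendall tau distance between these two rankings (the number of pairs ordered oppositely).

Assign each item its position (1..6) in the first ordering, then rewrite the second ordering as that position sequence:
positions: 10→1, 29→2, 1→3, 5→4, 20→5, 6→6
second ordering as positions: [2, 3, 4, 6, 5, 1]
Discordant pairs = inversions in this position sequence.
2: 1 → 1
3: 1 → 1
4: 1 → 1
6: 5, 1 → 2
5: 1 → 1
1: 0
Total: 1 + 1 + 1 + 2 + 1 + 0 = 6

6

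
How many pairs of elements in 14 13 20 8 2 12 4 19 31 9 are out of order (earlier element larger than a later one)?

23

Count, for each position, how many later elements it exceeds:
14: 6
13: 5
20: 6
8: 2
2: 0
12: 2
4: 0
19: 1
31: 1
9: 0
Sum: 6 + 5 + 6 + 2 + 0 + 2 + 0 + 1 + 1 + 0 = 23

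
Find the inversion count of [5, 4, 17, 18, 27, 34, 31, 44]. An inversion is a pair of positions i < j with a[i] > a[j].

2

Sweep left to right; for each value list the smaller values that follow it:
5: 1
4: 0
17: 0
18: 0
27: 0
34: 1
31: 0
44: 0
Sum: 1 + 0 + 0 + 0 + 0 + 1 + 0 + 0 = 2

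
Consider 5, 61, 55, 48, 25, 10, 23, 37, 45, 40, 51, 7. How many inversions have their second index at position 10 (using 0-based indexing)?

The element at index 10 is 51.
Elements before it: 5, 61, 55, 48, 25, 10, 23, 37, 45, 40
Those larger than 51: 61, 55

2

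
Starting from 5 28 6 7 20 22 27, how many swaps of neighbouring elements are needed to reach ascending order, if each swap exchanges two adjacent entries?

Minimum adjacent swaps = number of inversions (each swap of adjacent out-of-order elements removes one inversion and no swap can remove more).
Count inversions — for each element, later elements that are smaller:
5: none → 0
28: 6, 7, 20, 22, 27 → 5
6: none → 0
7: none → 0
20: none → 0
22: none → 0
27: none → 0
Total inversions: 0 + 5 + 0 + 0 + 0 + 0 + 0 = 5

5 adjacent swaps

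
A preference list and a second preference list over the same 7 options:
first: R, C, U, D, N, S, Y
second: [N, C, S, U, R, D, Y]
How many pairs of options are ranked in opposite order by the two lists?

Assign each item its position (1..7) in the first ordering, then rewrite the second ordering as that position sequence:
positions: R→1, C→2, U→3, D→4, N→5, S→6, Y→7
second ordering as positions: [5, 2, 6, 3, 1, 4, 7]
Discordant pairs = inversions in this position sequence.
5: 2, 3, 1, 4 → 4
2: 1 → 1
6: 3, 1, 4 → 3
3: 1 → 1
1: 0
4: 0
7: 0
Total: 4 + 1 + 3 + 1 + 0 + 0 + 0 = 9

9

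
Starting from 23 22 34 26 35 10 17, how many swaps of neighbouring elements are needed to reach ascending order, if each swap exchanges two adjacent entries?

12 adjacent swaps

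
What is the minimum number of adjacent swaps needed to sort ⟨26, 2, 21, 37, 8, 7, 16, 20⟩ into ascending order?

The minimum number of adjacent swaps to sort an array equals its inversion count, since every such swap removes exactly one inversion.
Count inversions — for each element, later elements that are smaller:
26: 2, 21, 8, 7, 16, 20 → 6
2: none → 0
21: 8, 7, 16, 20 → 4
37: 8, 7, 16, 20 → 4
8: 7 → 1
7: none → 0
16: none → 0
20: none → 0
Total inversions: 6 + 0 + 4 + 4 + 1 + 0 + 0 + 0 = 15

There are 15 swaps.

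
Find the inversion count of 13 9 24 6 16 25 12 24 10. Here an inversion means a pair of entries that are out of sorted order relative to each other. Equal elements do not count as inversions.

16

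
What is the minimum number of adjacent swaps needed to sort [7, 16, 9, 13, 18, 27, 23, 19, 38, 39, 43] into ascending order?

5

Minimum adjacent swaps = number of inversions (each swap of adjacent out-of-order elements removes one inversion and no swap can remove more).
Count inversions — for each element, later elements that are smaller:
7: none → 0
16: 9, 13 → 2
9: none → 0
13: none → 0
18: none → 0
27: 23, 19 → 2
23: 19 → 1
19: none → 0
38: none → 0
39: none → 0
43: none → 0
Total inversions: 0 + 2 + 0 + 0 + 0 + 2 + 1 + 0 + 0 + 0 + 0 = 5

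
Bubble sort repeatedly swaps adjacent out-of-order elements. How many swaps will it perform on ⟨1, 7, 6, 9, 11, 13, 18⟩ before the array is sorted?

1 adjacent swap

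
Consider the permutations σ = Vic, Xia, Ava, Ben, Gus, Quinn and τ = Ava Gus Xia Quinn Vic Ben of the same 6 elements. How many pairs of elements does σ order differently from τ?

Assign each item its position (1..6) in the first ordering, then rewrite the second ordering as that position sequence:
positions: Vic→1, Xia→2, Ava→3, Ben→4, Gus→5, Quinn→6
second ordering as positions: [3, 5, 2, 6, 1, 4]
Discordant pairs = inversions in this position sequence.
3: 2, 1 → 2
5: 2, 1, 4 → 3
2: 1 → 1
6: 1, 4 → 2
1: 0
4: 0
Total: 2 + 3 + 1 + 2 + 0 + 0 = 8

8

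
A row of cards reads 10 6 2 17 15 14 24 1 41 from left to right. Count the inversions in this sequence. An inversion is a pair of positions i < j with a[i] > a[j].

13 out-of-order pairs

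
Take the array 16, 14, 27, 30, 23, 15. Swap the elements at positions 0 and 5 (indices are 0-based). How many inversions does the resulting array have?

Positions 0 and 5 hold 16 and 15; after swapping, the array is [15, 14, 27, 30, 23, 16].
Sweep left to right; for each value list the smaller values that follow it:
15: 1
14: 0
27: 2
30: 2
23: 1
16: 0
Sum: 1 + 0 + 2 + 2 + 1 + 0 = 6

6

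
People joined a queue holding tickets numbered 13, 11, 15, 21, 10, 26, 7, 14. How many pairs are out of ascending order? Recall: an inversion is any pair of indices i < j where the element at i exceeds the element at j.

14 inversions

Element-by-element contributions:
13: 3
11: 2
15: 3
21: 3
10: 1
26: 2
7: 0
14: 0
Sum: 3 + 2 + 3 + 3 + 1 + 2 + 0 + 0 = 14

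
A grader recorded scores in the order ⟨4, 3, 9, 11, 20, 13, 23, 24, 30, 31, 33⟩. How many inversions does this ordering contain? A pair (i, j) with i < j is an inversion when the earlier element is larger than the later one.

Count, for each position, how many later elements it exceeds:
4 → 3 → 1
3 → none → 0
9 → none → 0
11 → none → 0
20 → 13 → 1
13 → none → 0
23 → none → 0
24 → none → 0
30 → none → 0
31 → none → 0
33 → none → 0
Sum: 1 + 0 + 0 + 0 + 1 + 0 + 0 + 0 + 0 + 0 + 0 = 2

2 inversions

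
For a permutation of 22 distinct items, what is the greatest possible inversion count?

Inversions: 231

The maximum occurs when the array is in strictly decreasing order: every one of the C(22, 2) pairs is inverted.
C(22, 2) = 22·21/2 = 231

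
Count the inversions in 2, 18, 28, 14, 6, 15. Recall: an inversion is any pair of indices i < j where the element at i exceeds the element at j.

7

For each element, count later entries that are smaller:
2 → none → 0
18 → 14, 6, 15 → 3
28 → 14, 6, 15 → 3
14 → 6 → 1
6 → none → 0
15 → none → 0
Sum: 0 + 3 + 3 + 1 + 0 + 0 = 7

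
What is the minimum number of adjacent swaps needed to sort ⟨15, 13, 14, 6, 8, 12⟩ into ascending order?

There are 11 swaps.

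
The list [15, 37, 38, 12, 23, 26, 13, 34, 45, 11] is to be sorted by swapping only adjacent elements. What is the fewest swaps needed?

Minimum adjacent swaps = number of inversions (each swap of adjacent out-of-order elements removes one inversion and no swap can remove more).
Count inversions — for each element, later elements that are smaller:
15: 12, 13, 11 → 3
37: 12, 23, 26, 13, 34, 11 → 6
38: 12, 23, 26, 13, 34, 11 → 6
12: 11 → 1
23: 13, 11 → 2
26: 13, 11 → 2
13: 11 → 1
34: 11 → 1
45: 11 → 1
11: none → 0
Total inversions: 3 + 6 + 6 + 1 + 2 + 2 + 1 + 1 + 1 + 0 = 23

23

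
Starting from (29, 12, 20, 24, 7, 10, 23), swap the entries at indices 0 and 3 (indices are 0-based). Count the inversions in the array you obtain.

There are 12 inversions.

Positions 0 and 3 hold 29 and 24; after swapping, the array is [24, 12, 20, 29, 7, 10, 23].
Sweep left to right; for each value list the smaller values that follow it:
24 → 12, 20, 7, 10, 23 → 5
12 → 7, 10 → 2
20 → 7, 10 → 2
29 → 7, 10, 23 → 3
7 → none → 0
10 → none → 0
23 → none → 0
Sum: 5 + 2 + 2 + 3 + 0 + 0 + 0 = 12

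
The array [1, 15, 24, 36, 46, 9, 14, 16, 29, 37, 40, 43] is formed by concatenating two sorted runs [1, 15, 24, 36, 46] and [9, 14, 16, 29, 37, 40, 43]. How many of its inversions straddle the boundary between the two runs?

Count, for every r in R, how many entries of L exceed r:
r = 9: 15, 24, 36, 46 → 4
r = 14: 15, 24, 36, 46 → 4
r = 16: 24, 36, 46 → 3
r = 29: 36, 46 → 2
r = 37: 46 → 1
r = 40: 46 → 1
r = 43: 46 → 1
Cross-inversions: 4 + 4 + 3 + 2 + 1 + 1 + 1 = 16

16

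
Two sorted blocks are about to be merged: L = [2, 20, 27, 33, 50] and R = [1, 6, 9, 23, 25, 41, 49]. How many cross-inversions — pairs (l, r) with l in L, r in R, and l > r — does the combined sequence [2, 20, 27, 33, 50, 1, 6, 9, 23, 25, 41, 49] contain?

21 cross-inversions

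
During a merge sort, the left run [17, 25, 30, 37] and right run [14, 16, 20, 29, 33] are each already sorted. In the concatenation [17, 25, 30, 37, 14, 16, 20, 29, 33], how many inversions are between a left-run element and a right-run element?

Cross-inversions: 14

Count, for every r in R, how many entries of L exceed r:
r = 14: 17, 25, 30, 37 → 4
r = 16: 17, 25, 30, 37 → 4
r = 20: 25, 30, 37 → 3
r = 29: 30, 37 → 2
r = 33: 37 → 1
Cross-inversions: 4 + 4 + 3 + 2 + 1 = 14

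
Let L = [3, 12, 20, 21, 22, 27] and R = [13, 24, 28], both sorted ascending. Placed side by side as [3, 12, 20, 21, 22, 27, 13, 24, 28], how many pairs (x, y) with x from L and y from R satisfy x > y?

For each element r of the right run, count left-run elements greater than r:
r = 13: 20, 21, 22, 27 → 4
r = 24: 27 → 1
r = 28: none → 0
Cross-inversions: 4 + 1 + 0 = 5

5 split inversions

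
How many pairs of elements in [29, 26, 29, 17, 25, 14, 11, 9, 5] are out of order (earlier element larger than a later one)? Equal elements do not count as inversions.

Element-by-element contributions:
29 → 26, 17, 25, 14, 11, 9, 5 → 7
26 → 17, 25, 14, 11, 9, 5 → 6
29 → 17, 25, 14, 11, 9, 5 → 6
17 → 14, 11, 9, 5 → 4
25 → 14, 11, 9, 5 → 4
14 → 11, 9, 5 → 3
11 → 9, 5 → 2
9 → 5 → 1
5 → none → 0
Sum: 7 + 6 + 6 + 4 + 4 + 3 + 2 + 1 + 0 = 33

33 inversions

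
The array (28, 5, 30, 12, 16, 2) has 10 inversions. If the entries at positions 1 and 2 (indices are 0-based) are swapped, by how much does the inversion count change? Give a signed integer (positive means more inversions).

+1

Positions 1 and 2 hold 5 and 30; after swapping, the array is [28, 30, 5, 12, 16, 2].
Element-by-element contributions:
28 → 5, 12, 16, 2 → 4
30 → 5, 12, 16, 2 → 4
5 → 2 → 1
12 → 2 → 1
16 → 2 → 1
2 → none → 0
Sum: 4 + 4 + 1 + 1 + 1 + 0 = 11
Change: 11 − 10 = +1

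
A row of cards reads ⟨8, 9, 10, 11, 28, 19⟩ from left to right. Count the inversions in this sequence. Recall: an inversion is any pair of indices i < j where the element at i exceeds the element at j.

Out-of-order index pairs (0-indexed):
(4,5): 28 > 19
That's 1 pair.

1 out-of-order pair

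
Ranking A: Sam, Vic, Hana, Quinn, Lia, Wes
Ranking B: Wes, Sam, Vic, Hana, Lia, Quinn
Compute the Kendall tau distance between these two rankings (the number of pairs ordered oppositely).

Assign each item its position (1..6) in the first ordering, then rewrite the second ordering as that position sequence:
positions: Sam→1, Vic→2, Hana→3, Quinn→4, Lia→5, Wes→6
second ordering as positions: [6, 1, 2, 3, 5, 4]
Discordant pairs = inversions in this position sequence.
6: 1, 2, 3, 5, 4 → 5
1: 0
2: 0
3: 0
5: 4 → 1
4: 0
Total: 5 + 0 + 0 + 0 + 1 + 0 = 6

Discordant pairs: 6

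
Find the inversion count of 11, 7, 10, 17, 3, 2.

Listing every pair i<j with a[i]>a[j] (using 0-based positions):
(0,1): 11 > 7
(0,2): 11 > 10
(0,4): 11 > 3
(0,5): 11 > 2
(1,4): 7 > 3
(1,5): 7 > 2
(2,4): 10 > 3
(2,5): 10 > 2
(3,4): 17 > 3
(3,5): 17 > 2
(4,5): 3 > 2
That's 11 pairs.

11 inversions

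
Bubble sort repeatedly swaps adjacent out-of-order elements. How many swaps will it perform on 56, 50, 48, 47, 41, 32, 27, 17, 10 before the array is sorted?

Minimum adjacent swaps = number of inversions (each swap of adjacent out-of-order elements removes one inversion and no swap can remove more).
Count inversions — for each element, later elements that are smaller:
56: 50, 48, 47, 41, 32, 27, 17, 10 → 8
50: 48, 47, 41, 32, 27, 17, 10 → 7
48: 47, 41, 32, 27, 17, 10 → 6
47: 41, 32, 27, 17, 10 → 5
41: 32, 27, 17, 10 → 4
32: 27, 17, 10 → 3
27: 17, 10 → 2
17: 10 → 1
10: none → 0
Total inversions: 8 + 7 + 6 + 5 + 4 + 3 + 2 + 1 + 0 = 36

36 adjacent swaps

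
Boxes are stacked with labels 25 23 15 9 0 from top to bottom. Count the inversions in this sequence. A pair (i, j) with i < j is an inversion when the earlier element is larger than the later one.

10

Sweep left to right; for each value list the smaller values that follow it:
25 → 23, 15, 9, 0 → 4
23 → 15, 9, 0 → 3
15 → 9, 0 → 2
9 → 0 → 1
0 → none → 0
Sum: 4 + 3 + 2 + 1 + 0 = 10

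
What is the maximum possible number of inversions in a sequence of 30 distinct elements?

The maximum occurs when the array is in strictly decreasing order: every one of the C(30, 2) pairs is inverted.
C(30, 2) = 30·29/2 = 435

435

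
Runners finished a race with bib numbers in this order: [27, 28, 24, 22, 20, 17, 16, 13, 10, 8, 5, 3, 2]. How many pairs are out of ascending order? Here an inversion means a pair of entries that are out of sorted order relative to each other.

Count, for each position, how many later elements it exceeds:
27: 11
28: 11
24: 10
22: 9
20: 8
17: 7
16: 6
13: 5
10: 4
8: 3
5: 2
3: 1
2: 0
Sum: 11 + 11 + 10 + 9 + 8 + 7 + 6 + 5 + 4 + 3 + 2 + 1 + 0 = 77

77 inversions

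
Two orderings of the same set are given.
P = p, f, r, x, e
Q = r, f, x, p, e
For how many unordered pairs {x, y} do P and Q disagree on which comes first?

Assign each item its position (1..5) in the first ordering, then rewrite the second ordering as that position sequence:
positions: p→1, f→2, r→3, x→4, e→5
second ordering as positions: [3, 2, 4, 1, 5]
Discordant pairs = inversions in this position sequence.
3: 2, 1 → 2
2: 1 → 1
4: 1 → 1
1: 0
5: 0
Total: 2 + 1 + 1 + 0 + 0 = 4

4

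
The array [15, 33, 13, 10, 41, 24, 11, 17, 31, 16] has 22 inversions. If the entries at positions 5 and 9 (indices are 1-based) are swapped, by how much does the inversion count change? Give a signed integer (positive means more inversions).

Positions 5 and 9 hold 41 and 31; after swapping, the array is [15, 33, 13, 10, 31, 24, 11, 17, 41, 16].
Element-by-element contributions:
15 → 13, 10, 11 → 3
33 → 13, 10, 31, 24, 11, 17, 16 → 7
13 → 10, 11 → 2
10 → none → 0
31 → 24, 11, 17, 16 → 4
24 → 11, 17, 16 → 3
11 → none → 0
17 → 16 → 1
41 → 16 → 1
16 → none → 0
Sum: 3 + 7 + 2 + 0 + 4 + 3 + 0 + 1 + 1 + 0 = 21
Change: 21 − 22 = -1

-1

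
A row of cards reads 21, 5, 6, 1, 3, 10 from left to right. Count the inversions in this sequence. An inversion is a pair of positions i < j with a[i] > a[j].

For each element, count later entries that are smaller:
21 → 5, 6, 1, 3, 10 → 5
5 → 1, 3 → 2
6 → 1, 3 → 2
1 → none → 0
3 → none → 0
10 → none → 0
Sum: 5 + 2 + 2 + 0 + 0 + 0 = 9

Out-of-order pairs: 9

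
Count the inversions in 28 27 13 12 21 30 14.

Count, for each position, how many later elements it exceeds:
28 → 27, 13, 12, 21, 14 → 5
27 → 13, 12, 21, 14 → 4
13 → 12 → 1
12 → none → 0
21 → 14 → 1
30 → 14 → 1
14 → none → 0
Sum: 5 + 4 + 1 + 0 + 1 + 1 + 0 = 12

12 out-of-order pairs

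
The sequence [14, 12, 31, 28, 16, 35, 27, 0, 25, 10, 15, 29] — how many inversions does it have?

34 out-of-order pairs

Sweep left to right; for each value list the smaller values that follow it:
14: 3
12: 2
31: 8
28: 6
16: 3
35: 6
27: 4
0: 0
25: 2
10: 0
15: 0
29: 0
Sum: 3 + 2 + 8 + 6 + 3 + 6 + 4 + 0 + 2 + 0 + 0 + 0 = 34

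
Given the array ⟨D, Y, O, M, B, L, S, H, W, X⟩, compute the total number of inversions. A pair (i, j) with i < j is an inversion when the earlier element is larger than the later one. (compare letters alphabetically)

18 out-of-order pairs

Count, for each position, how many later elements it exceeds:
D → B → 1
Y → O, M, B, L, S, H, W, X → 8
O → M, B, L, H → 4
M → B, L, H → 3
B → none → 0
L → H → 1
S → H → 1
H → none → 0
W → none → 0
X → none → 0
Sum: 1 + 8 + 4 + 3 + 0 + 1 + 1 + 0 + 0 + 0 = 18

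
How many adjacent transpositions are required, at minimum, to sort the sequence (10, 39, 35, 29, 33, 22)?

9

Minimum adjacent swaps = number of inversions (each swap of adjacent out-of-order elements removes one inversion and no swap can remove more).
Count inversions — for each element, later elements that are smaller:
10: none → 0
39: 35, 29, 33, 22 → 4
35: 29, 33, 22 → 3
29: 22 → 1
33: 22 → 1
22: none → 0
Total inversions: 0 + 4 + 3 + 1 + 1 + 0 = 9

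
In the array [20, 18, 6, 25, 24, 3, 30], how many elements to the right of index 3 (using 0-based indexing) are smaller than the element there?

2

The element at index 3 is 25.
Elements after it: 24, 3, 30
Those smaller than 25: 24, 3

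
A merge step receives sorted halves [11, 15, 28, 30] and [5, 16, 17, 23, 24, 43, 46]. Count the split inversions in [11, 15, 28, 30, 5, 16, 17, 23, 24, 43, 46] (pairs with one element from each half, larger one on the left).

For each element r of the right run, count left-run elements greater than r:
r = 5: 11, 15, 28, 30 → 4
r = 16: 28, 30 → 2
r = 17: 28, 30 → 2
r = 23: 28, 30 → 2
r = 24: 28, 30 → 2
r = 43: none → 0
r = 46: none → 0
Cross-inversions: 4 + 2 + 2 + 2 + 2 + 0 + 0 = 12

12 cross-inversions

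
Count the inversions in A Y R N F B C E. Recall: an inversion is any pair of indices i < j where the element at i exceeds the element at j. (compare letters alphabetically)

There are 18 inversions.

Element-by-element contributions:
A: 0
Y: 6
R: 5
N: 4
F: 3
B: 0
C: 0
E: 0
Sum: 0 + 6 + 5 + 4 + 3 + 0 + 0 + 0 = 18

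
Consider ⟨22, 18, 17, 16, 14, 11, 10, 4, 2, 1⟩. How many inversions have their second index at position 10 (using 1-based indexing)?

9 such elements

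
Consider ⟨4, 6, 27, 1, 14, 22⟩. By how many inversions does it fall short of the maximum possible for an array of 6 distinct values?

Maximum inversions for 6 distinct elements is C(6, 2) = 6·5/2 = 15.
Current inversions — for each element, count later smaller elements:
4: 1
6: 1
27: 3
1: 0
14: 0
22: 0
Current total: 1 + 1 + 3 + 0 + 0 + 0 = 5
Shortfall: 15 − 5 = 10

10 inversions short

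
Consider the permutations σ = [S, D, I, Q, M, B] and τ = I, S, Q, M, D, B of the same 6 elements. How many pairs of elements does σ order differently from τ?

4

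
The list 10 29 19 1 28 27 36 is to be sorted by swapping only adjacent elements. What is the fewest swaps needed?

The minimum number of adjacent swaps to sort an array equals its inversion count, since every such swap removes exactly one inversion.
Count inversions — for each element, later elements that are smaller:
10: 1 → 1
29: 19, 1, 28, 27 → 4
19: 1 → 1
1: none → 0
28: 27 → 1
27: none → 0
36: none → 0
Total inversions: 1 + 4 + 1 + 0 + 1 + 0 + 0 = 7

7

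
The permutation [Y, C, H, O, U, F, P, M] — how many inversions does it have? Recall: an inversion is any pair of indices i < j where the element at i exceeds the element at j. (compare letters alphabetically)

14 inversions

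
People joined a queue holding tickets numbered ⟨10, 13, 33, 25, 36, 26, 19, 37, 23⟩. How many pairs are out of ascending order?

12

For each element, count later entries that are smaller:
10 → none → 0
13 → none → 0
33 → 25, 26, 19, 23 → 4
25 → 19, 23 → 2
36 → 26, 19, 23 → 3
26 → 19, 23 → 2
19 → none → 0
37 → 23 → 1
23 → none → 0
Sum: 0 + 0 + 4 + 2 + 3 + 2 + 0 + 1 + 0 = 12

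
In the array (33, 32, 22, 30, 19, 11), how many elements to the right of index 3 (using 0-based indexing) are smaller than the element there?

2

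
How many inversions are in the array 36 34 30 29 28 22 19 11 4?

Sweep left to right; for each value list the smaller values that follow it:
36: 8
34: 7
30: 6
29: 5
28: 4
22: 3
19: 2
11: 1
4: 0
Sum: 8 + 7 + 6 + 5 + 4 + 3 + 2 + 1 + 0 = 36

36 inversions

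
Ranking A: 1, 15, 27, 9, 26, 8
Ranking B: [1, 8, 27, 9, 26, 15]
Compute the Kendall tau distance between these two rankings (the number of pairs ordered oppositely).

7

Assign each item its position (1..6) in the first ordering, then rewrite the second ordering as that position sequence:
positions: 1→1, 15→2, 27→3, 9→4, 26→5, 8→6
second ordering as positions: [1, 6, 3, 4, 5, 2]
Discordant pairs = inversions in this position sequence.
1: 0
6: 3, 4, 5, 2 → 4
3: 2 → 1
4: 2 → 1
5: 2 → 1
2: 0
Total: 0 + 4 + 1 + 1 + 1 + 0 = 7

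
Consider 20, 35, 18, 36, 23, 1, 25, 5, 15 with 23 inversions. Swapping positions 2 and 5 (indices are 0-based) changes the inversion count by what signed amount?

-1

Positions 2 and 5 hold 18 and 1; after swapping, the array is [20, 35, 1, 36, 23, 18, 25, 5, 15].
Element-by-element contributions:
20 → 1, 18, 5, 15 → 4
35 → 1, 23, 18, 25, 5, 15 → 6
1 → none → 0
36 → 23, 18, 25, 5, 15 → 5
23 → 18, 5, 15 → 3
18 → 5, 15 → 2
25 → 5, 15 → 2
5 → none → 0
15 → none → 0
Sum: 4 + 6 + 0 + 5 + 3 + 2 + 2 + 0 + 0 = 22
Change: 22 − 23 = -1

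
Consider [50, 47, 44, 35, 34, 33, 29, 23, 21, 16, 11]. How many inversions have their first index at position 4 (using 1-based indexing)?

The element at index 4 is 35.
Elements after it: 34, 33, 29, 23, 21, 16, 11
Those smaller than 35: 34, 33, 29, 23, 21, 16, 11

7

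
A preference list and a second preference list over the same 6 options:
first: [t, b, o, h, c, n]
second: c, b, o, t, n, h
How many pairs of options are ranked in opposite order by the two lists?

7 pairs

Assign each item its position (1..6) in the first ordering, then rewrite the second ordering as that position sequence:
positions: t→1, b→2, o→3, h→4, c→5, n→6
second ordering as positions: [5, 2, 3, 1, 6, 4]
Discordant pairs = inversions in this position sequence.
5: 2, 3, 1, 4 → 4
2: 1 → 1
3: 1 → 1
1: 0
6: 4 → 1
4: 0
Total: 4 + 1 + 1 + 0 + 1 + 0 = 7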